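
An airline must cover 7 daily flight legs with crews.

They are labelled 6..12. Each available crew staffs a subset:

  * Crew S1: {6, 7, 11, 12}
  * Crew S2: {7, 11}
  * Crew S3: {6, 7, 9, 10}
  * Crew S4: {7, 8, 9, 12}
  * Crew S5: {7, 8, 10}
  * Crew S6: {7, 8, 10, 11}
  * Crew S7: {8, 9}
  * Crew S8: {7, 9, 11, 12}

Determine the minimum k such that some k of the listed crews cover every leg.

3

S3 and S5 and S8 together: S3 ∪ S5 ∪ S8 = {6, 7, 8, 9, 10, 11, 12} — every leg is covered.
No 2 of the 8 crews cover everything (all 28 combinations miss at least one leg), so 3 is optimal.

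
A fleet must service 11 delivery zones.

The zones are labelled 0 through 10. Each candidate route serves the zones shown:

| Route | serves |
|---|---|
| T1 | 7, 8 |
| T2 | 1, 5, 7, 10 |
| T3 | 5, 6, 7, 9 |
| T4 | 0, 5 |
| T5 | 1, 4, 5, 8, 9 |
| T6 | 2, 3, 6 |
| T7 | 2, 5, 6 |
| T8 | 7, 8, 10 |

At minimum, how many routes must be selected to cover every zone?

4

Take {T2, T4, T5, T6}. Their union is {0, 1, 2, 3, 4, 5, 6, 7, 8, 9, 10}, which is all 11 zones.
Only T4 contains 0, so T4 is forced; the remaining 9 zones need at least 3 more routes (each remaining route adds at most 4) — so at least 4 routes are needed, and 4 is optimal.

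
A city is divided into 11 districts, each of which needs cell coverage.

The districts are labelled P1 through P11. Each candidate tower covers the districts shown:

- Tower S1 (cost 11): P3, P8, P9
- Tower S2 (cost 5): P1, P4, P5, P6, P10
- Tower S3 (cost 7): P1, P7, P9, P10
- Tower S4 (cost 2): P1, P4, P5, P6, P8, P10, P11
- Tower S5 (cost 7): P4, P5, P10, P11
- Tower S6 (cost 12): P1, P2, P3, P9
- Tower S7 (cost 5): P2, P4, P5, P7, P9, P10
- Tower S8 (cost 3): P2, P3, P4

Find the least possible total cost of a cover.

S4, S7, S8 together cover every district (S4 ∪ S7 ∪ S8 = {P1, P2, P3, P4, P5, P6, P7, P8, P9, P10, P11}); total cost 2 + 5 + 3 = 10.
No covering selection has total cost below 10.

10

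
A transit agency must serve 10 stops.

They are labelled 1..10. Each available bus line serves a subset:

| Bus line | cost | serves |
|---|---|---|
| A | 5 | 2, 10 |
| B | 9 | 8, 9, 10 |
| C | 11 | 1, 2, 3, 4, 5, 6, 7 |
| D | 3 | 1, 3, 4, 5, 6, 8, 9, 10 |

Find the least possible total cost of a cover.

C, D together cover every stop (C ∪ D = {1, 2, 3, 4, 5, 6, 7, 8, 9, 10}); total cost 11 + 3 = 14.
The greedy pick D, A, C costs 19; no covering selection beats 14.

14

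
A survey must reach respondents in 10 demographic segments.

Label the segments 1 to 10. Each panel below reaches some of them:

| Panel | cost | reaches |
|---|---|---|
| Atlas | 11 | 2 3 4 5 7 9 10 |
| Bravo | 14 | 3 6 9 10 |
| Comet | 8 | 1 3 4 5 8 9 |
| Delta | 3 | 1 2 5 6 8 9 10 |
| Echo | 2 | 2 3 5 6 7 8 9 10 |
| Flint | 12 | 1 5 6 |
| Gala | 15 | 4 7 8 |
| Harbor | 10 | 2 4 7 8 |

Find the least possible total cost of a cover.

Comet, Echo together cover every segment (Comet ∪ Echo = {1, 2, 3, 4, 5, 6, 7, 8, 9, 10}); total cost 8 + 2 = 10.
The greedy pick Echo, Delta, Comet costs 13; no covering selection beats 10.

10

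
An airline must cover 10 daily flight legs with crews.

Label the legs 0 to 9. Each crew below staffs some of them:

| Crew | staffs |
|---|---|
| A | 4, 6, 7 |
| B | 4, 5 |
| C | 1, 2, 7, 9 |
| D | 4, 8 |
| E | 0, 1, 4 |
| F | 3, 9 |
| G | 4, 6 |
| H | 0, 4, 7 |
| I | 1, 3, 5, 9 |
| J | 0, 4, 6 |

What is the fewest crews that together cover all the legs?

4

Take {C, D, I, J}. Their union is {0, 1, 2, 3, 4, 5, 6, 7, 8, 9}, which is all 10 legs.
No 3 of the 10 crews cover everything (all 120 combinations miss at least one leg), so 4 is optimal.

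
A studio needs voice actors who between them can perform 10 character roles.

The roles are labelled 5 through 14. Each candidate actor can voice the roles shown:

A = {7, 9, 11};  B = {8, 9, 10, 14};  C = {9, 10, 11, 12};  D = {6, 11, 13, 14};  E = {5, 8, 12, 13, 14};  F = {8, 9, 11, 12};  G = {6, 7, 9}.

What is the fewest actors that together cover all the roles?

C and E and G together: C ∪ E ∪ G = {5, 6, 7, 8, 9, 10, 11, 12, 13, 14} — every role is covered.
Only E contains 5, so E is forced; the remaining 5 roles need at least 2 more actors (each remaining actor adds at most 3) — so at least 3 actors are needed, and 3 is optimal.

3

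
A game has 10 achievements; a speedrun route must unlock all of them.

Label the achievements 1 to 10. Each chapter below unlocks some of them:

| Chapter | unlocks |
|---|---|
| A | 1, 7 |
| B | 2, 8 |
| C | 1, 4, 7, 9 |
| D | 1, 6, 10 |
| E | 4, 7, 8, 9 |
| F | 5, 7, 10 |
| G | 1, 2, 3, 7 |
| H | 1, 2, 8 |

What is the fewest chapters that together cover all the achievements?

4

D and E and F and G together: D ∪ E ∪ F ∪ G = {1, 2, 3, 4, 5, 6, 7, 8, 9, 10} — every achievement is covered.
Only F contains 5, so F is forced; the remaining 7 achievements need at least 3 more chapters (each remaining chapter adds at most 3) — so at least 4 chapters are needed, and 4 is optimal.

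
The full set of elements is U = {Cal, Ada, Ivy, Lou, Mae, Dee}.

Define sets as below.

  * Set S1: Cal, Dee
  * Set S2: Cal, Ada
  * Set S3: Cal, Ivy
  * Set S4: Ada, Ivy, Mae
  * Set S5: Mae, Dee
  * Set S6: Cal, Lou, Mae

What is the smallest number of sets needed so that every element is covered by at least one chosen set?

3

S1, S4, and S6 cover everything between them: the union {Cal, Ada, Ivy, Lou, Mae, Dee} is all of U.
Only S6 contains Lou, so S6 is forced; the remaining 3 elements need at least 2 more sets (each remaining set adds at most 2) — so at least 3 sets are needed, and 3 is optimal.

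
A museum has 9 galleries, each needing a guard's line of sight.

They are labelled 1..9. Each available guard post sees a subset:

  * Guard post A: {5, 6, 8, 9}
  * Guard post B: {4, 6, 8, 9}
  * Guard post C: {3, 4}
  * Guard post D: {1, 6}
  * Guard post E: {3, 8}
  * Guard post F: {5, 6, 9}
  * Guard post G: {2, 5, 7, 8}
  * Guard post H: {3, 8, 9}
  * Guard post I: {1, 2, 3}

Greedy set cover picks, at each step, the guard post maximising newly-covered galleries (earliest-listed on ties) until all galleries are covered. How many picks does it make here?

Greedy: pick A (covers 4 new) → pick I (covers 3 new) → pick B (covers 1 new) → pick G (covers 1 new). Total picks: 4.
(The true minimum cover uses only 3 guard posts, so greedy is not optimal here.)

4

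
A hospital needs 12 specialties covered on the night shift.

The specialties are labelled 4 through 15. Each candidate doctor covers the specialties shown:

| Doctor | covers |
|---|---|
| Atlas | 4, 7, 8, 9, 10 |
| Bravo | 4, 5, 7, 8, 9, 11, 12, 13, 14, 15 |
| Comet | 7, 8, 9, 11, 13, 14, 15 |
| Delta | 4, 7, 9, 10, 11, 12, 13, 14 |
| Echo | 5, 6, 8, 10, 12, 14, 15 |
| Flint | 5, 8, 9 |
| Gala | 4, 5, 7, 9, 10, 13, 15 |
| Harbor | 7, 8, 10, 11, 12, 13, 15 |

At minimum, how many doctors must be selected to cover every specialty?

Take {Bravo, Echo}. Their union is {4, 5, 6, 7, 8, 9, 10, 11, 12, 13, 14, 15}, which is all 12 specialties.
No single doctor has all 12 specialties (the largest, Bravo, has 10), so 2 is optimal.

2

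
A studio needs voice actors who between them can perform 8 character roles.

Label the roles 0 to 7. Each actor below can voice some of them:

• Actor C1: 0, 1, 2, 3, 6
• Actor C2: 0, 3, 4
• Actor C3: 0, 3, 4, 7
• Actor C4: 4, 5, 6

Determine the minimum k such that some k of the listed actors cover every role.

Take {C1, C3, C4}. Their union is {0, 1, 2, 3, 4, 5, 6, 7}, which is all 8 roles.
Only C1 contains 1, so C1 is forced; the remaining 3 roles need at least 2 more actors (each remaining actor adds at most 2) — so at least 3 actors are needed, and 3 is optimal.

3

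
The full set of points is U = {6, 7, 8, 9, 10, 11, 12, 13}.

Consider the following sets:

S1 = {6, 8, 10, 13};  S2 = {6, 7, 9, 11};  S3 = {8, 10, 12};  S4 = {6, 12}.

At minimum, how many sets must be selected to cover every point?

Take {S1, S2, S4}. Their union is {6, 7, 8, 9, 10, 11, 12, 13}, which is all 8 points.
Only S2 contains 7, so S2 is forced; the remaining 4 points need at least 2 more sets (each remaining set adds at most 3) — so at least 3 sets are needed, and 3 is optimal.

3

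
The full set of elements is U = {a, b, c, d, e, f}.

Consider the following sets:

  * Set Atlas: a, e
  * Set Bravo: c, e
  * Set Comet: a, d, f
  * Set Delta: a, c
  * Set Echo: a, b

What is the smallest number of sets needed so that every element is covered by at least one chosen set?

3

Bravo and Comet and Echo together: Bravo ∪ Comet ∪ Echo = {a, b, c, d, e, f} — every element is covered.
Only Echo contains b, so Echo is forced; the remaining 4 elements need at least 2 more sets (each remaining set adds at most 2) — so at least 3 sets are needed, and 3 is optimal.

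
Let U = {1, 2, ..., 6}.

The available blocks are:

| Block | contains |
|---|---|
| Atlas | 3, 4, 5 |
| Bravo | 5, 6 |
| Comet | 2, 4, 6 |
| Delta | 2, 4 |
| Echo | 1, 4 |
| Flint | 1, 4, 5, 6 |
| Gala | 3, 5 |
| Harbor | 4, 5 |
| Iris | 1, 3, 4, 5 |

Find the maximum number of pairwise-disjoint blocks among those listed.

2

Bravo, Echo are pairwise disjoint (Bravo={5,6}; Echo={1,4}).
Every remaining block overlaps one of these, and no 3 of the listed blocks are pairwise disjoint, so 2 is the maximum.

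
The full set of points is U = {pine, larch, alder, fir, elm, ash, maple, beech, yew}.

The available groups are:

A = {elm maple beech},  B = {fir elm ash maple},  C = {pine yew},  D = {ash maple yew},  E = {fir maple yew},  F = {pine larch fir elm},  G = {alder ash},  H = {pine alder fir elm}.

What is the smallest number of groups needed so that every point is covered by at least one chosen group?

A and C and F and G together: A ∪ C ∪ F ∪ G = {pine, larch, alder, fir, elm, ash, maple, beech, yew} — every point is covered.
No 3 of the 8 groups cover everything (all 56 combinations miss at least one point), so 4 is optimal.

4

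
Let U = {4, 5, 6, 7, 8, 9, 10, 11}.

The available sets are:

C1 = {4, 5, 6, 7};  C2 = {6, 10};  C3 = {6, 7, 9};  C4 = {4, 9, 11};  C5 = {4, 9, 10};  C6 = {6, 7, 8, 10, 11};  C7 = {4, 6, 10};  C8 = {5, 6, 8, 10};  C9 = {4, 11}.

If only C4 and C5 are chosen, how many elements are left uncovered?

4

Union of C4, C5 = {4, 9, 10, 11}.
Not covered: 5, 6, 7, 8 — 4 elements.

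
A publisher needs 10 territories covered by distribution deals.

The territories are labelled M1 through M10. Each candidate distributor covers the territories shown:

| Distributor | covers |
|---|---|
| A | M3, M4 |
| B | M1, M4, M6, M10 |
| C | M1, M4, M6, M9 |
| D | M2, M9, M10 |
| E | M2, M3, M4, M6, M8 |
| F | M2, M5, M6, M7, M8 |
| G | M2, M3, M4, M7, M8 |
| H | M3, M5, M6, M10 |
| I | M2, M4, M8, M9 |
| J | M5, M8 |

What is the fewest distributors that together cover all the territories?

3

C and F and H together: C ∪ F ∪ H = {M1, M2, M3, M4, M5, M6, M7, M8, M9, M10} — every territory is covered.
No 2 of the 10 distributors cover everything (all 45 combinations miss at least one territory), so 3 is optimal.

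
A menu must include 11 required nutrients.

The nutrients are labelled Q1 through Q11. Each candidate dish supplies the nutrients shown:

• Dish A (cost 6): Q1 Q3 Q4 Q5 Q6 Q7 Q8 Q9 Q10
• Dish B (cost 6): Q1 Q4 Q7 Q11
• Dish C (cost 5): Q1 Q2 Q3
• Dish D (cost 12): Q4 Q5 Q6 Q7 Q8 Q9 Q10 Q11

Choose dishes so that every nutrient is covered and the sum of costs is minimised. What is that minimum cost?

17

A, B, C together cover every nutrient (A ∪ B ∪ C = {Q1, Q2, Q3, Q4, Q5, Q6, Q7, Q8, Q9, Q10, Q11}); total cost 6 + 6 + 5 = 17.
No covering selection has total cost below 17.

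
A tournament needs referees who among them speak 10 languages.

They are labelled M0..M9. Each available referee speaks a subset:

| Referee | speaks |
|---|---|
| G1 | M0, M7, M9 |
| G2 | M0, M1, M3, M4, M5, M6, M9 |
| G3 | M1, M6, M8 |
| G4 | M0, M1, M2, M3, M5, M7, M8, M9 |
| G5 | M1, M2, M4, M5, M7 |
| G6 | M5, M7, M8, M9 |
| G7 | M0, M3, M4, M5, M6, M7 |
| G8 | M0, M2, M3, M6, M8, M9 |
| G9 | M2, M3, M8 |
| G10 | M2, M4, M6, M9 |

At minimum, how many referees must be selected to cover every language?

G5 and G8 together: G5 ∪ G8 = {M0, M1, M2, M3, M4, M5, M6, M7, M8, M9} — every language is covered.
No single referee has all 10 languages (the largest, G4, has 8), so 2 is optimal.

2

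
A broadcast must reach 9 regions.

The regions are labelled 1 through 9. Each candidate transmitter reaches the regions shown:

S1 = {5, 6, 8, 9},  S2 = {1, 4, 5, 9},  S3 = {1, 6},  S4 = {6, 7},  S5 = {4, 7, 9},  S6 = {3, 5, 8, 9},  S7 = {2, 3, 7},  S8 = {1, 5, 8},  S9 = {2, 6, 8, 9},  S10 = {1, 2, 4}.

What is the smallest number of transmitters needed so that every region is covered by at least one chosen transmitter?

3

Take {S1, S7, S10}. Their union is {1, 2, 3, 4, 5, 6, 7, 8, 9}, which is all 9 regions.
Each transmitter has at most 4 regions, and 2·4 = 8 < 9 — so at least 3 transmitters are needed, and 3 is optimal.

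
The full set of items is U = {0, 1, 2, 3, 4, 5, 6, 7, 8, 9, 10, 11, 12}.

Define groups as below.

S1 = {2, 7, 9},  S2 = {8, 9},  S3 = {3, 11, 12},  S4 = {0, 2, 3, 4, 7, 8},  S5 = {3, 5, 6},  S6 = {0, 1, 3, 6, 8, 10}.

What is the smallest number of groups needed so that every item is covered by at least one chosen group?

5

S2 and S3 and S4 and S5 and S6 together: S2 ∪ S3 ∪ S4 ∪ S5 ∪ S6 = {0, 1, 2, 3, 4, 5, 6, 7, 8, 9, 10, 11, 12} — every item is covered.
No 4 of the 6 groups cover everything (all 15 combinations miss at least one item), so 5 is optimal.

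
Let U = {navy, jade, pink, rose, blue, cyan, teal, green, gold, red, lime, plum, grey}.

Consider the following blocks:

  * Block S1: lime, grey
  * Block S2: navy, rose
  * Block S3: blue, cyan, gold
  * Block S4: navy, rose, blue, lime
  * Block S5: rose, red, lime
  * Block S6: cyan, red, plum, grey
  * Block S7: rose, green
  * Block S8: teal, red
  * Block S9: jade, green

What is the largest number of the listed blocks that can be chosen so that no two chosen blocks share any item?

5

S1, S2, S3, S8, S9 are pairwise disjoint (S1={lime,grey}; S2={navy,rose}; S3={blue,cyan,gold}; S8={teal,red}; S9={jade,green}).
Every remaining block overlaps one of these, and no 6 of the listed blocks are pairwise disjoint, so 5 is the maximum.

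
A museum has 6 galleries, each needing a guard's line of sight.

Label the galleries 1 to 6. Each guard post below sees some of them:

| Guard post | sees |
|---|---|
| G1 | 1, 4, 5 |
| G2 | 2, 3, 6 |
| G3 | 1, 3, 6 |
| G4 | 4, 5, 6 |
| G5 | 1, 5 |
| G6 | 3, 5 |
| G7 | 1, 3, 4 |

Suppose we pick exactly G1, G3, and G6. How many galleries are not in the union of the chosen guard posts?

1

Union of G1, G3, G6 = {1, 3, 4, 5, 6}.
Not covered: 2 — 1 gallery.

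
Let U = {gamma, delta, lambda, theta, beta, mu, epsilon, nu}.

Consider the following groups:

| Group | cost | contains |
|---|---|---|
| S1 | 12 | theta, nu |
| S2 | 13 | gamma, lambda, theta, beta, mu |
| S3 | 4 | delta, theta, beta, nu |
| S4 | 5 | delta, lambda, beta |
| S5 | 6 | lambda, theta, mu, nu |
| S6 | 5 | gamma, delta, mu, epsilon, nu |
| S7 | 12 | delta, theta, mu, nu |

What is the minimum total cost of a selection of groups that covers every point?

14

S3, S4, S6 together cover every point (S3 ∪ S4 ∪ S6 = {gamma, delta, lambda, theta, beta, mu, epsilon, nu}); total cost 4 + 5 + 5 = 14.
No covering selection has total cost below 14.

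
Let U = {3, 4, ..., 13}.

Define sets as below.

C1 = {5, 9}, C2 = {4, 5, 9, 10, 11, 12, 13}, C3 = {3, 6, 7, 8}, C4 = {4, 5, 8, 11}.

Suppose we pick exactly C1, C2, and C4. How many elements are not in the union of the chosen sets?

3

Union of C1, C2, C4 = {4, 5, 8, 9, 10, 11, 12, 13}.
Not covered: 3, 6, 7 — 3 elements.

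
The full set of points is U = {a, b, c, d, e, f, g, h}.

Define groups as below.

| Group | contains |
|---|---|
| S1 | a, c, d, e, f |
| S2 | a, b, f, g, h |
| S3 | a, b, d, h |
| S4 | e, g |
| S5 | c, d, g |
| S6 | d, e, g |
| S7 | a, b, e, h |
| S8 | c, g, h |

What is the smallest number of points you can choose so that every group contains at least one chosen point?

2

T = {a, g} meets every group (each contains at least one member of T), and |T| = 2.
The groups S3, S4 are pairwise disjoint, so any hitting set needs a separate point for each — at least 2. Hence 2 is optimal.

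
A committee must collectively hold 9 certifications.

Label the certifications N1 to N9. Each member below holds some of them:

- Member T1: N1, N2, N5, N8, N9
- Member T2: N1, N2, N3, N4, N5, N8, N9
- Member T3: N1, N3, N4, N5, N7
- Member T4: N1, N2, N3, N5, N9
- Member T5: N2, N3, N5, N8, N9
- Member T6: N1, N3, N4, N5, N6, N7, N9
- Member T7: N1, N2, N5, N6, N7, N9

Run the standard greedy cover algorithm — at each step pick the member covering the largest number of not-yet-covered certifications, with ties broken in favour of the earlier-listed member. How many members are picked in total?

Greedy: pick T2 (covers 7 new) → pick T6 (covers 2 new). Total picks: 2.

2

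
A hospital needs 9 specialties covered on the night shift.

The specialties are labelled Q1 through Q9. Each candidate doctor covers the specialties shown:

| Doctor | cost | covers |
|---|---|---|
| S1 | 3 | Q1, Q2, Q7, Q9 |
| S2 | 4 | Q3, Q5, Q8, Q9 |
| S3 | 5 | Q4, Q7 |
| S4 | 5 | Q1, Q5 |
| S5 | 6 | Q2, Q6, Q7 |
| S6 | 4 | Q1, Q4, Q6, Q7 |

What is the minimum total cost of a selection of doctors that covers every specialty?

11

S1, S2, S6 together cover every specialty (S1 ∪ S2 ∪ S6 = {Q1, Q2, Q3, Q4, Q5, Q6, Q7, Q8, Q9}); total cost 3 + 4 + 4 = 11.
No covering selection has total cost below 11.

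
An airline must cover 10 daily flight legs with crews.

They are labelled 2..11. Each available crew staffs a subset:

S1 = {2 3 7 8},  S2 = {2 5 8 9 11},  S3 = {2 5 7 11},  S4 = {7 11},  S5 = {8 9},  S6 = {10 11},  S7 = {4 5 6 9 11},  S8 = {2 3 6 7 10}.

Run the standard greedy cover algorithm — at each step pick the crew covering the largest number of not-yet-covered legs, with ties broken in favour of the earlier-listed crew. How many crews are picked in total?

3

Greedy: pick S2 (covers 5 new) → pick S8 (covers 4 new) → pick S7 (covers 1 new). Total picks: 3.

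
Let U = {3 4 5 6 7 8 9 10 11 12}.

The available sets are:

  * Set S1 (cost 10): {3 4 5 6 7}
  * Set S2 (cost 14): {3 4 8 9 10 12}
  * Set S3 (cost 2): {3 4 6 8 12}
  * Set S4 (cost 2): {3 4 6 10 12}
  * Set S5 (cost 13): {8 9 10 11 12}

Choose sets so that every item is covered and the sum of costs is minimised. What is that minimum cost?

S1, S5 together cover every item (S1 ∪ S5 = {3, 4, 5, 6, 7, 8, 9, 10, 11, 12}); total cost 10 + 13 = 23.
The greedy pick S3, S4, S1, S5 costs 27; no covering selection beats 23.

23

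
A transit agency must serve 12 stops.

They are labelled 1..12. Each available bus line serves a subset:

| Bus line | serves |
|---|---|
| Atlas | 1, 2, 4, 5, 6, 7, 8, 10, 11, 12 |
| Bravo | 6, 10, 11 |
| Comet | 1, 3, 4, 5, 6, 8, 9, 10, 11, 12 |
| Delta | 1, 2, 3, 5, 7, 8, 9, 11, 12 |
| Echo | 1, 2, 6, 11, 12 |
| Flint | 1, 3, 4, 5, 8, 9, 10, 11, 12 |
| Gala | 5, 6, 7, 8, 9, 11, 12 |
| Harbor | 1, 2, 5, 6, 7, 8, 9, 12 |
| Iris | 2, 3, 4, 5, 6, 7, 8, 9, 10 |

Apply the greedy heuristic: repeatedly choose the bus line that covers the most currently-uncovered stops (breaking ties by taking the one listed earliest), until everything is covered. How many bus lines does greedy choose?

Greedy: pick Atlas (covers 10 new) → pick Comet (covers 2 new). Total picks: 2.

2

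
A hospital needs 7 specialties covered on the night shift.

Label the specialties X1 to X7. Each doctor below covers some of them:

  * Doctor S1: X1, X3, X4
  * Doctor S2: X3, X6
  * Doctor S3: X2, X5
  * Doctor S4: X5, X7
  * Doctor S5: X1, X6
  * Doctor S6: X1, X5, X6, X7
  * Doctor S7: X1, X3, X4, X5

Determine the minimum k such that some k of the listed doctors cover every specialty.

3

Take {S3, S6, S7}. Their union is {X1, X2, X3, X4, X5, X6, X7}, which is all 7 specialties.
Only S3 contains X2, so S3 is forced; the remaining 5 specialties need at least 2 more doctors (each remaining doctor adds at most 3) — so at least 3 doctors are needed, and 3 is optimal.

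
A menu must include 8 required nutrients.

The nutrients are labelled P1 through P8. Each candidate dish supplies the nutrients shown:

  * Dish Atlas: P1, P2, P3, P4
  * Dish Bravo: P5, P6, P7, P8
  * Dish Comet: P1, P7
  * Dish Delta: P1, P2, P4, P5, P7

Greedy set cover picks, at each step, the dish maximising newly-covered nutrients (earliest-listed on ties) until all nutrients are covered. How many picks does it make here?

Greedy: pick Delta (covers 5 new) → pick Bravo (covers 2 new) → pick Atlas (covers 1 new). Total picks: 3.
(The true minimum cover uses only 2 dishes, so greedy is not optimal here.)

3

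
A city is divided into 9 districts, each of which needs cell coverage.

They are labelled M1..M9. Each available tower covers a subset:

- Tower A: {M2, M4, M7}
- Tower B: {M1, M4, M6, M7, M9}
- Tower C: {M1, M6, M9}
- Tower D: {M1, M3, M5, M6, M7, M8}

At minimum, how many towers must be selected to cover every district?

A and B and D together: A ∪ B ∪ D = {M1, M2, M3, M4, M5, M6, M7, M8, M9} — every district is covered.
Only A contains M2, so A is forced; the remaining 6 districts need at least 2 more towers (each remaining tower adds at most 5) — so at least 3 towers are needed, and 3 is optimal.

3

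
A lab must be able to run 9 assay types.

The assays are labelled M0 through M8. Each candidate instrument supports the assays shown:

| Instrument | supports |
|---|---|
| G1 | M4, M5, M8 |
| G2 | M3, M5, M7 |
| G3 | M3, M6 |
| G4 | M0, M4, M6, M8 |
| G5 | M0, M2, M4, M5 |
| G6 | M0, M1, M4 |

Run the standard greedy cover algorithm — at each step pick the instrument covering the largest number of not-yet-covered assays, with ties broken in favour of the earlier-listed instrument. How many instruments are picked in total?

4

Greedy: pick G4 (covers 4 new) → pick G2 (covers 3 new) → pick G5 (covers 1 new) → pick G6 (covers 1 new). Total picks: 4.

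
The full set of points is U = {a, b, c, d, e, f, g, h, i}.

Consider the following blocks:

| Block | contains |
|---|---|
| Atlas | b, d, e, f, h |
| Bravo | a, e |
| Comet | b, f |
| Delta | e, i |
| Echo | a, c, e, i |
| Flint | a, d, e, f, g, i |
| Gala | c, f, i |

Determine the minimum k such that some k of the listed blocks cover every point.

3

Atlas and Flint and Gala together: Atlas ∪ Flint ∪ Gala = {a, b, c, d, e, f, g, h, i} — every point is covered.
Only Flint contains g, so Flint is forced; the remaining 3 points need at least 2 more blocks (each remaining block adds at most 2) — so at least 3 blocks are needed, and 3 is optimal.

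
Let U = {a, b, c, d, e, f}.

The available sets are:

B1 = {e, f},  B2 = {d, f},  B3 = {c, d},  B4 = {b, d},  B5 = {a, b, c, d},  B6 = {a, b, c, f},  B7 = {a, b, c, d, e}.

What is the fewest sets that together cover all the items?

B1 and B7 cover everything between them: the union {a, b, c, d, e, f} is all of U.
No single set has all 6 items (the largest, B7, has 5), so 2 is optimal.

2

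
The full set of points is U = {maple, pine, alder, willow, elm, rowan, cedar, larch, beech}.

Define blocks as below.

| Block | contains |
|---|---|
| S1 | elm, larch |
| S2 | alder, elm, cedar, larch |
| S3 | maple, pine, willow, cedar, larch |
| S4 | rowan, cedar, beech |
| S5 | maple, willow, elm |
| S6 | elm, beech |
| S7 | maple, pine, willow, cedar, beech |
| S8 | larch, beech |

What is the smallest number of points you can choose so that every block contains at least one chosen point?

H = {elm, cedar, larch} meets every block (each contains at least one member of H), and |H| = 3.
No choice of 2 points meets every block, so 3 is the minimum.

3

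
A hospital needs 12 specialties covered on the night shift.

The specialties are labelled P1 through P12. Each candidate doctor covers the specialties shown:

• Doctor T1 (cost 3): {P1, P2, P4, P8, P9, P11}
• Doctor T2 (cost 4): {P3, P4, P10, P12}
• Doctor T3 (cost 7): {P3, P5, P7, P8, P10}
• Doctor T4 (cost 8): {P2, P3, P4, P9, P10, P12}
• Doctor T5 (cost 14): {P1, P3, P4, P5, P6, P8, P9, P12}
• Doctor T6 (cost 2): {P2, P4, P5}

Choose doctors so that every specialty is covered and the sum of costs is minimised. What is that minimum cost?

24

T1, T3, T5 together cover every specialty (T1 ∪ T3 ∪ T5 = {P1, P2, P3, P4, P5, P6, P7, P8, P9, P10, P11, P12}); total cost 3 + 7 + 14 = 24.
The greedy pick T1, T2, T6, T3, T5 costs 30; no covering selection beats 24.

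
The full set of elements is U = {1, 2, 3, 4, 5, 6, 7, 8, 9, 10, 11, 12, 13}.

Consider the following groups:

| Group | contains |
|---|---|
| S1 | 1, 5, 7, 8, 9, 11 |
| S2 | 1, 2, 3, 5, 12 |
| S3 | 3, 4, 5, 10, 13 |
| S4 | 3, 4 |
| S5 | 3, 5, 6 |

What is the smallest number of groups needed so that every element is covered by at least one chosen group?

4

Take {S1, S2, S3, S5}. Their union is {1, 2, 3, 4, 5, 6, 7, 8, 9, 10, 11, 12, 13}, which is all 13 elements.
No 3 of the 5 groups cover everything (all 10 combinations miss at least one element), so 4 is optimal.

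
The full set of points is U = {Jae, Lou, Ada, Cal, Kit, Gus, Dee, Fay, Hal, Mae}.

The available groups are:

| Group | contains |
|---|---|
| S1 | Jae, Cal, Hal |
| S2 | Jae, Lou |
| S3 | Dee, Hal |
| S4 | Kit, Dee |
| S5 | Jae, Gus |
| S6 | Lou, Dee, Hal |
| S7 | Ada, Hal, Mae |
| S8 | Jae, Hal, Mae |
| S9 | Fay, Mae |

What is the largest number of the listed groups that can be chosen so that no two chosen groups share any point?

S2, S4, S7 are pairwise disjoint (S2={Jae,Lou}; S4={Kit,Dee}; S7={Ada,Hal,Mae}).
Every remaining group overlaps one of these, and no 4 of the listed groups are pairwise disjoint, so 3 is the maximum.

3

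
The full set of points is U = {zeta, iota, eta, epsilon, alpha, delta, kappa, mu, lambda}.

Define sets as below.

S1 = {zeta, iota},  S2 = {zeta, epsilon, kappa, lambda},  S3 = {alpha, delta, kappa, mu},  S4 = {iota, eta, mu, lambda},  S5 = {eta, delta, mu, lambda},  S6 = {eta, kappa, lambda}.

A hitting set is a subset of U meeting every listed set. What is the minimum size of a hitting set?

Take H = {zeta, eta, alpha}. Each listed set contains at least one of these, so H is a hitting set of size 3.
No choice of 2 points meets every set, so 3 is the minimum.

3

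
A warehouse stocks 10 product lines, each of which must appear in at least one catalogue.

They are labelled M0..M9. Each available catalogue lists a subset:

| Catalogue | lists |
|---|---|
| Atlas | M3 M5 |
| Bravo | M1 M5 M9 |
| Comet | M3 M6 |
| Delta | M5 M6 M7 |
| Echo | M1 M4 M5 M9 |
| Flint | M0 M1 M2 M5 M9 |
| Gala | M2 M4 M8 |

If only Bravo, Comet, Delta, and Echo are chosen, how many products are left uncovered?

Union of Bravo, Comet, Delta, Echo = {M1, M3, M4, M5, M6, M7, M9}.
Not covered: M0, M2, M8 — 3 products.

3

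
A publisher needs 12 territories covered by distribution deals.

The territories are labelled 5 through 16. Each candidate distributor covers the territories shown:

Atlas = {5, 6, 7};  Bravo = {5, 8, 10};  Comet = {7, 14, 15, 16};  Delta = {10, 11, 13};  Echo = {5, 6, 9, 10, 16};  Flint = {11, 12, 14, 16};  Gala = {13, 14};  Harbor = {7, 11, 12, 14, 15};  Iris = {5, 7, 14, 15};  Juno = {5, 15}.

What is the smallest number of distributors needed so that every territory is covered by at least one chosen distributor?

4

Bravo and Echo and Gala and Harbor together: Bravo ∪ Echo ∪ Gala ∪ Harbor = {5, 6, 7, 8, 9, 10, 11, 12, 13, 14, 15, 16} — every territory is covered.
No 3 of the 10 distributors cover everything (all 120 combinations miss at least one territory), so 4 is optimal.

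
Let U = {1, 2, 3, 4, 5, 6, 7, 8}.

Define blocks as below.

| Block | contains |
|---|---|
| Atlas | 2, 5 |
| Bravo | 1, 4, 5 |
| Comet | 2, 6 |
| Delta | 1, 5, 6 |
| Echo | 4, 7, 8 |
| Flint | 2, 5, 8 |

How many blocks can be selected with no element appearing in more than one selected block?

2

Delta, Echo are pairwise disjoint (Delta={1,5,6}; Echo={4,7,8}).
Every remaining block overlaps one of these, and no 3 of the listed blocks are pairwise disjoint, so 2 is the maximum.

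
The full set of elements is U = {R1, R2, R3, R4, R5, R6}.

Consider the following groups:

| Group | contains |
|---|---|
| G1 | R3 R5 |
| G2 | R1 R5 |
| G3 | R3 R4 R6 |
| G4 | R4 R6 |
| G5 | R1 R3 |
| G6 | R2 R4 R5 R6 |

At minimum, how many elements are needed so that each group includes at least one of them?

3

H = {R3, R4, R5} meets every group (each contains at least one member of H), and |H| = 3.
No choice of 2 elements meets every group, so 3 is the minimum.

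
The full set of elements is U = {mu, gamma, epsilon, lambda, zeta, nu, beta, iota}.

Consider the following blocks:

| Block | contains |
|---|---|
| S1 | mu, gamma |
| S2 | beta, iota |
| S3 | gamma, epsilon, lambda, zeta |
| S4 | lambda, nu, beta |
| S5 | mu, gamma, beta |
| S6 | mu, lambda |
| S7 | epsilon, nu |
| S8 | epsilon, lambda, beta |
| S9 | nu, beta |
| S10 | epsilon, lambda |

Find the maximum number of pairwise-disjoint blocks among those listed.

S1, S2, S7 are pairwise disjoint (S1={mu,gamma}; S2={beta,iota}; S7={epsilon,nu}).
Every remaining block overlaps one of these, and no 4 of the listed blocks are pairwise disjoint, so 3 is the maximum.

3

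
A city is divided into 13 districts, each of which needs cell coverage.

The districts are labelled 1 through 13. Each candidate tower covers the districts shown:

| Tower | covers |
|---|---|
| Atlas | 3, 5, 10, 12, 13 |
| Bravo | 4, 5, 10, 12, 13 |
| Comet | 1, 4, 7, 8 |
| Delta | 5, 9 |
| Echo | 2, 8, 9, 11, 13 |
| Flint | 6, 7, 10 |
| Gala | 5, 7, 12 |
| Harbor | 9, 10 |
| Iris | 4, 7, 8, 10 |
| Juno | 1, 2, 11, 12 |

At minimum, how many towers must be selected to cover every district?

Atlas and Comet and Echo and Flint together: Atlas ∪ Comet ∪ Echo ∪ Flint = {1, 2, 3, 4, 5, 6, 7, 8, 9, 10, 11, 12, 13} — every district is covered.
No 3 of the 10 towers cover everything (all 120 combinations miss at least one district), so 4 is optimal.

4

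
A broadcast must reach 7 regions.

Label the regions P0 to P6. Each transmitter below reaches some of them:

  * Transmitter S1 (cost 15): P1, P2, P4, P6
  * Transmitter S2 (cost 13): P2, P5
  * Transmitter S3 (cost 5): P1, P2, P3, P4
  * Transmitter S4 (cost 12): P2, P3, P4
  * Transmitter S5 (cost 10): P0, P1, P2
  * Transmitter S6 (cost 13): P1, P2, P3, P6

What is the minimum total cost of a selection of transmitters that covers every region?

S2, S3, S5, S6 together cover every region (S2 ∪ S3 ∪ S5 ∪ S6 = {P0, P1, P2, P3, P4, P5, P6}); total cost 13 + 5 + 10 + 13 = 41.
No covering selection has total cost below 41.

41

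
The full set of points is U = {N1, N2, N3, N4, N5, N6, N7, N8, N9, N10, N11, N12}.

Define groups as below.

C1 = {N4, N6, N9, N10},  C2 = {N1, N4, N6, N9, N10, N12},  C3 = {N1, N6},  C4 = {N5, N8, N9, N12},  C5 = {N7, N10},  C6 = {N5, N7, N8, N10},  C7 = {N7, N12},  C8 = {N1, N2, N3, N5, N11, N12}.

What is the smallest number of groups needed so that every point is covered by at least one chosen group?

3

C2, C6, and C8 cover everything between them: the union {N1, N2, N3, N4, N5, N6, N7, N8, N9, N10, N11, N12} is all of U.
Only C8 contains N2, so C8 is forced; the remaining 6 points need at least 2 more groups (each remaining group adds at most 4) — so at least 3 groups are needed, and 3 is optimal.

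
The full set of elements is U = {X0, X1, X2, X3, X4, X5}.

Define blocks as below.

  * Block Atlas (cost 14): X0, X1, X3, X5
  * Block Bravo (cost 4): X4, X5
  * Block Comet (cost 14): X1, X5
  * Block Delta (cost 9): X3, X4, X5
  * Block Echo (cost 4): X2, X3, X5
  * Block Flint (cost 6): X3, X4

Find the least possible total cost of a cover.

22

Atlas, Bravo, Echo together cover every element (Atlas ∪ Bravo ∪ Echo = {X0, X1, X2, X3, X4, X5}); total cost 14 + 4 + 4 = 22.
No covering selection has total cost below 22.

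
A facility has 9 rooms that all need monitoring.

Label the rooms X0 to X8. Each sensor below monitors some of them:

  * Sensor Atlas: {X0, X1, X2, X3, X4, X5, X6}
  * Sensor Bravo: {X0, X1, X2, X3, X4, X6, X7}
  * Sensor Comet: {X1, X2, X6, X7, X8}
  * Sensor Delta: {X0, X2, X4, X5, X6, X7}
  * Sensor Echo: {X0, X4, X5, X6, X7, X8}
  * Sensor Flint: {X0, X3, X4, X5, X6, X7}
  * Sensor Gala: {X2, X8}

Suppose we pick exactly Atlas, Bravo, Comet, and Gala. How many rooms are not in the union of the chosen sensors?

Union of Atlas, Bravo, Comet, Gala = {X0, X1, X2, X3, X4, X5, X6, X7, X8} — that's every room, so 0 are uncovered.

0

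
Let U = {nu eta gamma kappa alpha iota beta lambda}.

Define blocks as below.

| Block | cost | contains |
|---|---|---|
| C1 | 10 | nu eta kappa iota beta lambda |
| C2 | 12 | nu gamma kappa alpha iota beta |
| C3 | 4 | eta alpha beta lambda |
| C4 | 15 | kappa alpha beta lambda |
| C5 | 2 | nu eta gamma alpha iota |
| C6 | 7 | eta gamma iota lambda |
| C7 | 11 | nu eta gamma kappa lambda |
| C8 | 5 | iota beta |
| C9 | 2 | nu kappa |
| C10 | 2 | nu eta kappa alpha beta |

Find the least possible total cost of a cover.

8

C3, C5, C9 together cover every element (C3 ∪ C5 ∪ C9 = {nu, eta, gamma, kappa, alpha, iota, beta, lambda}); total cost 4 + 2 + 2 = 8.
No covering selection has total cost below 8.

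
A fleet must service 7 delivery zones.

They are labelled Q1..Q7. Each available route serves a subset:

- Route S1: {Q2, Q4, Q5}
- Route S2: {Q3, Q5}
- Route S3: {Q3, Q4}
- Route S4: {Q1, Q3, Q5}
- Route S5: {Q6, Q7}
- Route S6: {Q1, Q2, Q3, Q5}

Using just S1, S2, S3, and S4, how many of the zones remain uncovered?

Union of S1, S2, S3, S4 = {Q1, Q2, Q3, Q4, Q5}.
Not covered: Q6, Q7 — 2 zones.

2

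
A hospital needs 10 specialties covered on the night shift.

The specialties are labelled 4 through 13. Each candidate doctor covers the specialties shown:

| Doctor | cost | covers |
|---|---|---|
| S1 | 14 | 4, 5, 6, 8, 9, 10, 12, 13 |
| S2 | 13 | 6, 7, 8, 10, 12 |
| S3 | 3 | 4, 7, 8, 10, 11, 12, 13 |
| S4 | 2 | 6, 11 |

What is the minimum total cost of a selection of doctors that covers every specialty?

17

S1, S3 together cover every specialty (S1 ∪ S3 = {4, 5, 6, 7, 8, 9, 10, 11, 12, 13}); total cost 14 + 3 = 17.
The greedy pick S3, S4, S1 costs 19; no covering selection beats 17.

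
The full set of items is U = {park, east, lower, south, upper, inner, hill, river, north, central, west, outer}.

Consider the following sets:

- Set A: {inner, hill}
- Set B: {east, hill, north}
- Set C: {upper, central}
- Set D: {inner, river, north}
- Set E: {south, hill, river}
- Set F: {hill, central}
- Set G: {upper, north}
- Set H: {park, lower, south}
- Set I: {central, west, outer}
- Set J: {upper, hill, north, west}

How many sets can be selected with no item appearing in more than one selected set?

A, G, H, I are pairwise disjoint (A={inner,hill}; G={upper,north}; H={park,lower,south}; I={central,west,outer}).
Every remaining set overlaps one of these, and no 5 of the listed sets are pairwise disjoint, so 4 is the maximum.

4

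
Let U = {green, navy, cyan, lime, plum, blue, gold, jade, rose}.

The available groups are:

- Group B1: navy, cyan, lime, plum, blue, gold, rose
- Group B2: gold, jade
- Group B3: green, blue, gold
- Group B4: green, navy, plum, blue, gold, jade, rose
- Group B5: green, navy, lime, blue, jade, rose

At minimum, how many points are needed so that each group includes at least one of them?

2

Take H = {gold, jade}. Each listed group contains at least one of these, so H is a hitting set of size 2.
No single point lies in every group, so at least 2 are needed and 2 is optimal.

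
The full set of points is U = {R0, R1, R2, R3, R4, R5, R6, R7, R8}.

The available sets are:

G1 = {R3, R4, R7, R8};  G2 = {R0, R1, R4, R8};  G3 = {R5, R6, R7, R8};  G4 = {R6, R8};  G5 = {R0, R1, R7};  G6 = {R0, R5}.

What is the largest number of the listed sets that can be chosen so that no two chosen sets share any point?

2

G4, G5 are pairwise disjoint (G4={R6,R8}; G5={R0,R1,R7}).
Every remaining set overlaps one of these, and no 3 of the listed sets are pairwise disjoint, so 2 is the maximum.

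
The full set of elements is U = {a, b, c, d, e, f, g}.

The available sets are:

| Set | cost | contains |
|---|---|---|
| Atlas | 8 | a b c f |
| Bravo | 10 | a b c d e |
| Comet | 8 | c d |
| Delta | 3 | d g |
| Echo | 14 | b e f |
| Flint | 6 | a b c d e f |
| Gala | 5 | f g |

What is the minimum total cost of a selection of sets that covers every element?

Delta, Flint together cover every element (Delta ∪ Flint = {a, b, c, d, e, f, g}); total cost 3 + 6 = 9.
No covering selection has total cost below 9.

9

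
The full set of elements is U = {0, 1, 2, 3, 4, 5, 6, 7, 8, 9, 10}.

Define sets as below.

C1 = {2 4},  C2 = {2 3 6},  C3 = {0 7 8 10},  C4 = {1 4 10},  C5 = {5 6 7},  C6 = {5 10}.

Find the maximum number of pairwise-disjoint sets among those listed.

C1, C6 are pairwise disjoint (C1={2,4}; C6={5,10}).
Every remaining set overlaps one of these, and no 3 of the listed sets are pairwise disjoint, so 2 is the maximum.

2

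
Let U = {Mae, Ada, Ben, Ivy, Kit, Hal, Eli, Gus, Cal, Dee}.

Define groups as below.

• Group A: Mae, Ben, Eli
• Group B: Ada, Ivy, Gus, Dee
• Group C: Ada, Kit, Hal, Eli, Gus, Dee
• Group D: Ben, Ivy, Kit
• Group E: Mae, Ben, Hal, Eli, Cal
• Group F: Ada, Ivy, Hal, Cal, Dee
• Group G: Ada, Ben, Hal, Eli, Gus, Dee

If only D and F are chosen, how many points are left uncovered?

Union of D, F = {Ada, Ben, Ivy, Kit, Hal, Cal, Dee}.
Not covered: Mae, Eli, Gus — 3 points.

3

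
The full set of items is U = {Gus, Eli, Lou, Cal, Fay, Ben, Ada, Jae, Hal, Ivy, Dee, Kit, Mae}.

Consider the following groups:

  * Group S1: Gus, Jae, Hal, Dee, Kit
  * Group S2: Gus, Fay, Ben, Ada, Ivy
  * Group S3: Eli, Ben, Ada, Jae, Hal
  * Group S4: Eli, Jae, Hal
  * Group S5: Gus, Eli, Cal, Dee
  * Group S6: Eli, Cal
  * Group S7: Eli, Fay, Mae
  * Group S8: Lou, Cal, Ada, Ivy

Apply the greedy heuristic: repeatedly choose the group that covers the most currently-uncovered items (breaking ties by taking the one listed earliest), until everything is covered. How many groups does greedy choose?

5

Greedy: pick S1 (covers 5 new) → pick S2 (covers 4 new) → pick S5 (covers 2 new) → pick S7 (covers 1 new) → pick S8 (covers 1 new). Total picks: 5.
(The true minimum cover uses only 4 groups, so greedy is not optimal here.)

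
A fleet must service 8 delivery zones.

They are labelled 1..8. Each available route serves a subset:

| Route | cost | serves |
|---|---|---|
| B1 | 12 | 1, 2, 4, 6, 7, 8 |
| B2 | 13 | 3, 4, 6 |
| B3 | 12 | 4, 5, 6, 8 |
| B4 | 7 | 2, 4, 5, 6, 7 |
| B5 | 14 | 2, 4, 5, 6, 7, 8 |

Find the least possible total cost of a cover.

32

B1, B2, B4 together cover every zone (B1 ∪ B2 ∪ B4 = {1, 2, 3, 4, 5, 6, 7, 8}); total cost 12 + 13 + 7 = 32.
No covering selection has total cost below 32.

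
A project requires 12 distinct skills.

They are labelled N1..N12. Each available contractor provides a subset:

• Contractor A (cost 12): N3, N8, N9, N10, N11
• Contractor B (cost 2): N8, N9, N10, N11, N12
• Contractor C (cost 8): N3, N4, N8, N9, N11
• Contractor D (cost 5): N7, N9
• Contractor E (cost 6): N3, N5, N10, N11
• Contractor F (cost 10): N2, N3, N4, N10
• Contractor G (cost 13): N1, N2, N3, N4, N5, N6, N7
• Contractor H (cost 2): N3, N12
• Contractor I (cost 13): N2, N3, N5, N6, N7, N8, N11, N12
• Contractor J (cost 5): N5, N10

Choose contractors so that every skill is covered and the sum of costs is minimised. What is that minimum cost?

15

B, G together cover every skill (B ∪ G = {N1, N2, N3, N4, N5, N6, N7, N8, N9, N10, N11, N12}); total cost 2 + 13 = 15.
No covering selection has total cost below 15.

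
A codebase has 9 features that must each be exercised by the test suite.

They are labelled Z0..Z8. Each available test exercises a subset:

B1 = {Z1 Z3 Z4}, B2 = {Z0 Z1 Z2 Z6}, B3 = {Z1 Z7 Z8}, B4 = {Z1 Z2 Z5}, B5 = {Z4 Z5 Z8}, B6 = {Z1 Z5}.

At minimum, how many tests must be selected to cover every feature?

4

Take {B1, B2, B3, B4}. Their union is {Z0, Z1, Z2, Z3, Z4, Z5, Z6, Z7, Z8}, which is all 9 features.
No 3 of the 6 tests cover everything (all 20 combinations miss at least one feature), so 4 is optimal.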